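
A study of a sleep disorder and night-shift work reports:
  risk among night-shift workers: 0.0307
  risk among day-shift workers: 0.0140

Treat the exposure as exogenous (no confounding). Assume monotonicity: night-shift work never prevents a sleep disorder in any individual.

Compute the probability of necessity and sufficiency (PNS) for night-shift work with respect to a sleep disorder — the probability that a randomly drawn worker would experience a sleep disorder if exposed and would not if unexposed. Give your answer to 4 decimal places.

PNS ≈ 0.0167

Let p₁ = 0.0307, p₀ = 0.014.
Under exogeneity and monotonicity, PNS = p₁ − p₀.
PNS = 0.0307 − 0.014 = 0.0167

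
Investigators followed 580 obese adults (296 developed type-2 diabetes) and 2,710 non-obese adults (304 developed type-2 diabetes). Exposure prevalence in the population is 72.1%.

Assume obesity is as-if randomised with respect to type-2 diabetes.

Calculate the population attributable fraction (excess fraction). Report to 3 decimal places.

p₁ = P(outcome | exposed) = 296/580 = 0.51034
p₀ = P(outcome | unexposed) = 304/2710 = 0.11218
Overall risk P(Y=1) = π·p₁ + (1−π)·p₀ = 0.721×0.51034 + 0.279×0.11218 = 0.39926.
Under exogeneity, PAF = [P(Y=1) − p₀] / P(Y=1).
PAF = (0.39926 − 0.11218) / 0.39926 ≈ 0.7190

PAF ≈ 0.719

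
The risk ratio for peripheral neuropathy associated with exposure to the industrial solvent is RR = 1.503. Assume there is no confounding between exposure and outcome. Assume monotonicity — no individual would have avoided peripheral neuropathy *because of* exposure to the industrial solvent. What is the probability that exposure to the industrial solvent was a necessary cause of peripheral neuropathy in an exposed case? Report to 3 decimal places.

Under exogeneity and monotonicity, PN = (RR − 1) / RR = 1 − 1/RR.
PN = (1.503 − 1) / 1.503 = 0.503 / 1.503 ≈ 0.3347

PN ≈ 0.335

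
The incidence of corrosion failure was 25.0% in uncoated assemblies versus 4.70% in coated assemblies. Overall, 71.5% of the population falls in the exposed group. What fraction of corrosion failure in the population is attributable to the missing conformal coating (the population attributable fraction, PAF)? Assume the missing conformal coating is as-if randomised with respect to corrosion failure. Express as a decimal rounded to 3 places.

PAF ≈ 0.755

p₁ = 0.25, p₀ = 0.047.
Overall risk P(Y=1) = π·p₁ + (1−π)·p₀ = 0.715×0.25 + 0.285×0.047 = 0.19214.
Under exogeneity, PAF = [P(Y=1) − p₀] / P(Y=1).
PAF = (0.19214 − 0.047) / 0.19214 ≈ 0.7554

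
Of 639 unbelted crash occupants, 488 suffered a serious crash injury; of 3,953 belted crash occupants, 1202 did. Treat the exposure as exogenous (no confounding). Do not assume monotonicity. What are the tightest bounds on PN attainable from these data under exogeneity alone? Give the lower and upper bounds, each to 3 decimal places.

0.602 ≤ PN ≤ 0.911

p₁ = P(outcome | exposed) = 488/639 = 0.76369
p₀ = P(outcome | unexposed) = 1202/3953 = 0.30407
Under exogeneity alone the bounds on PN are max{0,(p₁−p₀)/p₁} ≤ PN ≤ min{1,(1−p₀)/p₁}.
  lower = (p₁ − p₀)/p₁ = 0.45962 / 0.76369 ≈ 0.6018
  upper = min{1, (1 − p₀)/p₁} = 0.69593 / 0.76369 ≈ 0.9113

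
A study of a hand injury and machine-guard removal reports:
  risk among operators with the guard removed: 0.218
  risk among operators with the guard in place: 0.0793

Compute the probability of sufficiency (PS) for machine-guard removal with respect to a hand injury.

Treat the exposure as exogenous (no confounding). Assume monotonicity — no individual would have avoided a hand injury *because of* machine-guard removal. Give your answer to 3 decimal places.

PS ≈ 0.151

Let p₁ = 0.218, p₀ = 0.0793.
Under exogeneity and monotonicity, PS = (p₁ − p₀) / (1 − p₀).
PS = (0.218 − 0.0793) / (1 − 0.0793) = 0.1387 / 0.9207 ≈ 0.1506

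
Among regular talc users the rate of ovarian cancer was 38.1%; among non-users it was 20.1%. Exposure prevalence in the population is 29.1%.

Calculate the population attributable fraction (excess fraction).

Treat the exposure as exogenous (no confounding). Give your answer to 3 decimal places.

p₁ = 0.381, p₀ = 0.201.
Overall risk P(Y=1) = π·p₁ + (1−π)·p₀ = 0.291×0.381 + 0.709×0.201 = 0.25338.
Under exogeneity, PAF = [P(Y=1) − p₀] / P(Y=1).
PAF = (0.25338 − 0.201) / 0.25338 ≈ 0.2067

PAF ≈ 0.207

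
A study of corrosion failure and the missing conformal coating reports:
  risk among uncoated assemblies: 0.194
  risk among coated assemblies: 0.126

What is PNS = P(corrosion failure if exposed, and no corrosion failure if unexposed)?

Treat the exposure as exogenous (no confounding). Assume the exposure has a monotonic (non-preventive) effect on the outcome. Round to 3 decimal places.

Let p₁ = 0.194, p₀ = 0.126.
Under exogeneity and monotonicity, PNS = p₁ − p₀.
PNS = 0.194 − 0.126 = 0.068

PNS ≈ 0.068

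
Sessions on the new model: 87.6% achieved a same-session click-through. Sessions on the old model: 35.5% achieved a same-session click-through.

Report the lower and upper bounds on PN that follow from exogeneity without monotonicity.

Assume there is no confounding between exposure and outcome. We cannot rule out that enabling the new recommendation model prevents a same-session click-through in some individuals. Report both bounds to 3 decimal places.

0.595 ≤ PN ≤ 0.736

p₁ = 0.876, p₀ = 0.355.
Under exogeneity alone the bounds on PN are max{0,(p₁−p₀)/p₁} ≤ PN ≤ min{1,(1−p₀)/p₁}.
  lower = (p₁ − p₀)/p₁ = 0.521 / 0.876 ≈ 0.5947
  upper = min{1, (1 − p₀)/p₁} = 0.645 / 0.876 ≈ 0.7363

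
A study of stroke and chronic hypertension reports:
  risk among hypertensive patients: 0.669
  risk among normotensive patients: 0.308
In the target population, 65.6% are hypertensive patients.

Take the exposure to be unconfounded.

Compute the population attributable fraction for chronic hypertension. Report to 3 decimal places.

PAF ≈ 0.435

Let p₁ = 0.669, p₀ = 0.308.
Overall risk P(Y=1) = π·p₁ + (1−π)·p₀ = 0.656×0.669 + 0.344×0.308 = 0.54482.
Under exogeneity, PAF = [P(Y=1) − p₀] / P(Y=1).
PAF = (0.54482 − 0.308) / 0.54482 ≈ 0.4347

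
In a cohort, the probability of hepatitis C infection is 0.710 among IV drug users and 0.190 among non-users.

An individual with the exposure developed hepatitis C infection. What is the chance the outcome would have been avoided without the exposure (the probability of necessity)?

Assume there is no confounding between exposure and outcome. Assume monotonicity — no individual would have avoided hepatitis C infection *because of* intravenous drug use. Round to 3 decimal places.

PN ≈ 0.732

Let p₁ = 0.71, p₀ = 0.19.
Under exogeneity and monotonicity, PN = (p₁ − p₀) / p₁.
PN = (0.71 − 0.19) / 0.71 = 0.52 / 0.71 ≈ 0.7324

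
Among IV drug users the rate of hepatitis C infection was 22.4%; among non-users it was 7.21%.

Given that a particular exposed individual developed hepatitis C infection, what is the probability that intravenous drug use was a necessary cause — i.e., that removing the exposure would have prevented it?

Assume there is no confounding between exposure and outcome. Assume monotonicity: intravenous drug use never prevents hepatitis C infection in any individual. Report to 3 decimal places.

p₁ = 0.224, p₀ = 0.0721.
Under exogeneity and monotonicity, PN = (p₁ − p₀) / p₁.
PN = (0.224 − 0.0721) / 0.224 = 0.1519 / 0.224 ≈ 0.6781

PN ≈ 0.678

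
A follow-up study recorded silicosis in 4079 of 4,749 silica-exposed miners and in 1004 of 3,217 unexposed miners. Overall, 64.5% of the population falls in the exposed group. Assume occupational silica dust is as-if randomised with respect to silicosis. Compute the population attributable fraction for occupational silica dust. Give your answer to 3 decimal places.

p₁ = P(outcome | exposed) = 4079/4749 = 0.85892
p₀ = P(outcome | unexposed) = 1004/3217 = 0.31209
Overall risk P(Y=1) = π·p₁ + (1−π)·p₀ = 0.645×0.85892 + 0.355×0.31209 = 0.66479.
Under exogeneity, PAF = [P(Y=1) − p₀] / P(Y=1).
PAF = (0.66479 − 0.31209) / 0.66479 ≈ 0.5305

PAF ≈ 0.531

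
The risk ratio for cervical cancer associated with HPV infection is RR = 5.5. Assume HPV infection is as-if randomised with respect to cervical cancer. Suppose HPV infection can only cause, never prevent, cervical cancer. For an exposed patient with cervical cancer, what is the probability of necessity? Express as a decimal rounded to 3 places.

Under exogeneity and monotonicity, PN = (RR − 1) / RR = 1 − 1/RR.
PN = (5.5 − 1) / 5.5 = 4.5 / 5.5 ≈ 0.8182

PN ≈ 0.818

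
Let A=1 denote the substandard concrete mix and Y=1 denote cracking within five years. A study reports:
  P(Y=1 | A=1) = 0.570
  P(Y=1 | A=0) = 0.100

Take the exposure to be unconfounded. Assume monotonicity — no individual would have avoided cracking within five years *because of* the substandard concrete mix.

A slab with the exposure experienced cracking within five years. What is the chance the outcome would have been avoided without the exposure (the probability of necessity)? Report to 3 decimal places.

Let p₁ = 0.57, p₀ = 0.1.
Under exogeneity and monotonicity, PN = (p₁ − p₀) / p₁.
PN = (0.57 − 0.1) / 0.57 = 0.47 / 0.57 ≈ 0.8246

PN ≈ 0.825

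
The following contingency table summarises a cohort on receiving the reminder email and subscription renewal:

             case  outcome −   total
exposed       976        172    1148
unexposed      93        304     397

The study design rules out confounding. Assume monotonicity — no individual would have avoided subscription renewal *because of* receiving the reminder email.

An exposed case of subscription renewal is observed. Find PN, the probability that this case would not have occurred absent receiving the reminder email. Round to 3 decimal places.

PN ≈ 0.724

p₁ = P(outcome | exposed) = 976/1148 = 0.85017
p₀ = P(outcome | unexposed) = 93/397 = 0.23426
Under exogeneity and monotonicity, PN = (p₁ − p₀)/p₁.
PN = (0.85017 − 0.23426) / 0.85017 ≈ 0.7245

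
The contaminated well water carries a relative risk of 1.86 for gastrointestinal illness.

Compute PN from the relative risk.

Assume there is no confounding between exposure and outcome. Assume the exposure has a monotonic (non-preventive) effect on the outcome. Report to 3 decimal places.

PN ≈ 0.462

Under exogeneity and monotonicity, PN = (RR − 1) / RR = 1 − 1/RR.
PN = (1.86 − 1) / 1.86 = 0.86 / 1.86 ≈ 0.4624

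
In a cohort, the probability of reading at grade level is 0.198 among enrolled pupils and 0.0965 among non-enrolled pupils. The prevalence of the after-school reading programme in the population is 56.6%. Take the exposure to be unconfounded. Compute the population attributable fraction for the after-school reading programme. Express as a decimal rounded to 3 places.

Let p₁ = 0.198, p₀ = 0.0965.
Overall risk P(Y=1) = π·p₁ + (1−π)·p₀ = 0.566×0.198 + 0.434×0.0965 = 0.15395.
Under exogeneity, PAF = [P(Y=1) − p₀] / P(Y=1).
PAF = (0.15395 − 0.0965) / 0.15395 ≈ 0.3732

PAF ≈ 0.373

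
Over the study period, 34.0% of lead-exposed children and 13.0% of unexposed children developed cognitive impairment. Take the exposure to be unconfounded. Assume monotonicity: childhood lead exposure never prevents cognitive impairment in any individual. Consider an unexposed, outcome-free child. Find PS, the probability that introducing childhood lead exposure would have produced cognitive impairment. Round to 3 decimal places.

PS ≈ 0.241

p₁ = 0.34, p₀ = 0.13.
Under exogeneity and monotonicity, PS = (p₁ − p₀) / (1 − p₀).
PS = (0.34 − 0.13) / (1 − 0.13) = 0.21 / 0.87 ≈ 0.2414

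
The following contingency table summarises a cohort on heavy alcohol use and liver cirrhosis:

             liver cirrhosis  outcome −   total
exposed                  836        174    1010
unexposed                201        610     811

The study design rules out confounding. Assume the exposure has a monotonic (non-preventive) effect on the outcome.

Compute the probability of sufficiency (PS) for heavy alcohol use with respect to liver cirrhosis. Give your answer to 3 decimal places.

PS ≈ 0.771

p₁ = P(outcome | exposed) = 836/1010 = 0.82772
p₀ = P(outcome | unexposed) = 201/811 = 0.24784
Under exogeneity and monotonicity, PS = (p₁ − p₀)/(1 − p₀).
PS = (0.82772 − 0.24784) / 0.75216 ≈ 0.7710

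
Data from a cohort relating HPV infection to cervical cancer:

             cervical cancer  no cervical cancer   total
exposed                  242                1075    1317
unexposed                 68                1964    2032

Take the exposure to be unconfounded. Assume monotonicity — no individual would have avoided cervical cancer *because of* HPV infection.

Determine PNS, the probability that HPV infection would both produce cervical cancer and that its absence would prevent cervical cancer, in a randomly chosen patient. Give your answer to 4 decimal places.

p₁ = P(outcome | exposed) = 242/1317 = 0.18375
p₀ = P(outcome | unexposed) = 68/2032 = 0.033465
Under exogeneity and monotonicity, PNS = p₁ − p₀.
PNS = 0.18375 − 0.033465 = 0.15029

PNS ≈ 0.1503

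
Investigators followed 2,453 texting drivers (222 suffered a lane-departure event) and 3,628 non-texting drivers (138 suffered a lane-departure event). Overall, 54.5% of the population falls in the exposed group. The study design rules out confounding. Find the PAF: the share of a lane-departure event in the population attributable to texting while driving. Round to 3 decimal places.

p₁ = P(outcome | exposed) = 222/2453 = 0.090501
p₀ = P(outcome | unexposed) = 138/3628 = 0.038037
Overall risk P(Y=1) = π·p₁ + (1−π)·p₀ = 0.545×0.090501 + 0.455×0.038037 = 0.06663.
Under exogeneity, PAF = [P(Y=1) − p₀] / P(Y=1).
PAF = (0.06663 − 0.038037) / 0.06663 ≈ 0.4291

PAF ≈ 0.429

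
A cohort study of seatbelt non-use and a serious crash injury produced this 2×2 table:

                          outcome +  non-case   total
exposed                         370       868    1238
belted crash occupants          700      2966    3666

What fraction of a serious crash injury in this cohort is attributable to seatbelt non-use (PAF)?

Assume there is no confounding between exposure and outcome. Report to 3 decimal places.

p₁ = P(outcome | exposed) = 370/1238 = 0.29887
p₀ = P(outcome | unexposed) = 700/3666 = 0.19094
Exposure prevalence π = 1238/4904 = 0.25245; overall risk P(Y=1) = 0.21819.
Under exogeneity, PAF = [P(Y=1) − p₀]/P(Y=1).
PAF = (0.21819 − 0.19094) / 0.21819 ≈ 0.1249

PAF ≈ 0.125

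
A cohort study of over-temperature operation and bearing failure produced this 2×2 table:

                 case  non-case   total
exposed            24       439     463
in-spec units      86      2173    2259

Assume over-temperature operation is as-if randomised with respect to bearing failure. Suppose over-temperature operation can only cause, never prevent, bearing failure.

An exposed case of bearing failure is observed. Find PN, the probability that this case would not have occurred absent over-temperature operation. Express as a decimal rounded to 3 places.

p₁ = P(outcome | exposed) = 24/463 = 0.051836
p₀ = P(outcome | unexposed) = 86/2259 = 0.03807
Under exogeneity and monotonicity, PN = (p₁ − p₀) / p₁.
PN = (0.051836 − 0.03807) / 0.051836 = 0.013766 / 0.051836 ≈ 0.2656

PN ≈ 0.266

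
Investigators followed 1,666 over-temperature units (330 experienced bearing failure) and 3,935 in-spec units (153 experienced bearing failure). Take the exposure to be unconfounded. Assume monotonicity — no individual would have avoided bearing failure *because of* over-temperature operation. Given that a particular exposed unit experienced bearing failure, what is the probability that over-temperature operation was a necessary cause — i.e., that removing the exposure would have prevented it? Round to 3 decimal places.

PN ≈ 0.804

p₁ = P(outcome | exposed) = 330/1666 = 0.19808
p₀ = P(outcome | unexposed) = 153/3935 = 0.038882
Under exogeneity and monotonicity, PN = (p₁ − p₀) / p₁.
PN = (0.19808 − 0.038882) / 0.19808 = 0.1592 / 0.19808 ≈ 0.8037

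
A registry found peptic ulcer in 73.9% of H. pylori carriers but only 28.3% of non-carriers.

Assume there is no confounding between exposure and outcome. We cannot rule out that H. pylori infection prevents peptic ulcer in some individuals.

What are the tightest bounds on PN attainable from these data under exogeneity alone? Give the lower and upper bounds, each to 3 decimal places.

p₁ = 0.739, p₀ = 0.283.
Under exogeneity alone the bounds on PN are max{0,(p₁−p₀)/p₁} ≤ PN ≤ min{1,(1−p₀)/p₁}.
  lower = (p₁ − p₀)/p₁ = 0.456 / 0.739 ≈ 0.6171
  upper = min{1, (1 − p₀)/p₁} = 0.717 / 0.739 ≈ 0.9702

0.617 ≤ PN ≤ 0.970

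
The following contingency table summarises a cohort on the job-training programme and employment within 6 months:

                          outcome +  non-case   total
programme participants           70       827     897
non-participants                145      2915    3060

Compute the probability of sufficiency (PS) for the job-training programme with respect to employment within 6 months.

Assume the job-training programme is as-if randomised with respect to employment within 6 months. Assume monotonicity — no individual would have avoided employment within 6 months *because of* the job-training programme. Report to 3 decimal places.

p₁ = P(outcome | exposed) = 70/897 = 0.078038
p₀ = P(outcome | unexposed) = 145/3060 = 0.047386
Under exogeneity and monotonicity, PS = (p₁ − p₀)/(1 − p₀).
PS = (0.078038 − 0.047386) / 0.95261 ≈ 0.0322

PS ≈ 0.032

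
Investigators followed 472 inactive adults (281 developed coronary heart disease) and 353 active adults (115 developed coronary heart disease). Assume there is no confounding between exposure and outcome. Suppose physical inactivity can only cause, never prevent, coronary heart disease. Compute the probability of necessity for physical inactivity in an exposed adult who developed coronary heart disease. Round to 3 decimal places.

PN ≈ 0.453

p₁ = P(outcome | exposed) = 281/472 = 0.59534
p₀ = P(outcome | unexposed) = 115/353 = 0.32578
Under exogeneity and monotonicity, PN = (p₁ − p₀) / p₁.
PN = (0.59534 − 0.32578) / 0.59534 = 0.26956 / 0.59534 ≈ 0.4528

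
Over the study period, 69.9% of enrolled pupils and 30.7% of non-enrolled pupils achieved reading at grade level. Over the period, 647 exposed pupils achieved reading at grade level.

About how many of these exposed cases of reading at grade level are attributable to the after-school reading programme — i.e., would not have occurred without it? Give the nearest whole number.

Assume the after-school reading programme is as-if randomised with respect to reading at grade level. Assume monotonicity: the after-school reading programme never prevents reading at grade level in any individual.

p₁ = 0.699, p₀ = 0.307.
PN = (p₁ − p₀)/p₁ = (0.699 − 0.307) / 0.699 ≈ 0.56080.
Attributable cases ≈ PN × (exposed cases) = 0.56080 × 647 ≈ 362.84.

about 363 cases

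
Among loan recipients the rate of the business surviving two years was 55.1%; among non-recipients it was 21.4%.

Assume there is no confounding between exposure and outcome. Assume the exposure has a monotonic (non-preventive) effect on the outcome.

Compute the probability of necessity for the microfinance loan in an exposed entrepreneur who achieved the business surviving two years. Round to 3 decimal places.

p₁ = 0.551, p₀ = 0.214.
Under exogeneity and monotonicity, PN = (p₁ − p₀) / p₁.
PN = (0.551 − 0.214) / 0.551 = 0.337 / 0.551 ≈ 0.6116

PN ≈ 0.612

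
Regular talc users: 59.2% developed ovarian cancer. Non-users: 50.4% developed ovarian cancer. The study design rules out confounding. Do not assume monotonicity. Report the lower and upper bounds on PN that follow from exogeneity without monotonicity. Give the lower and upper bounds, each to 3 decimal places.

p₁ = 0.592, p₀ = 0.504.
Under exogeneity alone the bounds on PN are max{0,(p₁−p₀)/p₁} ≤ PN ≤ min{1,(1−p₀)/p₁}.
  lower = (p₁ − p₀)/p₁ = 0.088 / 0.592 ≈ 0.1486
  upper = min{1, (1 − p₀)/p₁} = 0.496 / 0.592 ≈ 0.8378

0.149 ≤ PN ≤ 0.838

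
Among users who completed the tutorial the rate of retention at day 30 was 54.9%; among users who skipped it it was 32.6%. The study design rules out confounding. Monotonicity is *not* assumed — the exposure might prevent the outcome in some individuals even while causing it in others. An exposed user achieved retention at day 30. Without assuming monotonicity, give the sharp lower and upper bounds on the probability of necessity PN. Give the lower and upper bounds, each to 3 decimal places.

p₁ = 0.549, p₀ = 0.326.
Under exogeneity alone the bounds on PN are max{0,(p₁−p₀)/p₁} ≤ PN ≤ min{1,(1−p₀)/p₁}.
  lower = (p₁ − p₀)/p₁ = 0.223 / 0.549 ≈ 0.4062
  upper = min{1, (1 − p₀)/p₁} = 0.674 / 0.549 ≈ 1.2277 → capped at 1

0.406 ≤ PN ≤ 1.000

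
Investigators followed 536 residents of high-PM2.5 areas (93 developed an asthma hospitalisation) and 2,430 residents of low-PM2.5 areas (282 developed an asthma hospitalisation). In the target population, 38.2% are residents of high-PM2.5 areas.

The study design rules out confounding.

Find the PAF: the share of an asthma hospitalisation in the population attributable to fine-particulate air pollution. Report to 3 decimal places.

PAF ≈ 0.159

p₁ = P(outcome | exposed) = 93/536 = 0.17351
p₀ = P(outcome | unexposed) = 282/2430 = 0.11605
Overall risk P(Y=1) = π·p₁ + (1−π)·p₀ = 0.382×0.17351 + 0.618×0.11605 = 0.138.
Under exogeneity, PAF = [P(Y=1) − p₀] / P(Y=1).
PAF = (0.138 − 0.11605) / 0.138 ≈ 0.1591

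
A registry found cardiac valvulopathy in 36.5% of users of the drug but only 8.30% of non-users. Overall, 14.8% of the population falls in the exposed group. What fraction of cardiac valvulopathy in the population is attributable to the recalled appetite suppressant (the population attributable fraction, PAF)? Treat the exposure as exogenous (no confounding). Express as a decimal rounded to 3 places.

p₁ = 0.365, p₀ = 0.083.
Overall risk P(Y=1) = π·p₁ + (1−π)·p₀ = 0.148×0.365 + 0.852×0.083 = 0.12474.
Under exogeneity, PAF = [P(Y=1) − p₀] / P(Y=1).
PAF = (0.12474 − 0.083) / 0.12474 ≈ 0.3346

PAF ≈ 0.335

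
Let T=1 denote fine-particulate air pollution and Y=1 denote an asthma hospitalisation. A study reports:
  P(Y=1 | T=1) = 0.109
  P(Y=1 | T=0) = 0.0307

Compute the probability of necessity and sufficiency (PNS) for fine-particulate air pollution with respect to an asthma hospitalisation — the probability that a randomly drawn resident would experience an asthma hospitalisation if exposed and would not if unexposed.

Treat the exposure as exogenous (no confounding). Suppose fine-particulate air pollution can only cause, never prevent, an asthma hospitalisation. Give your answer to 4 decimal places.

PNS ≈ 0.0783

Let p₁ = 0.109, p₀ = 0.0307.
Under exogeneity and monotonicity, PNS = p₁ − p₀.
PNS = 0.109 − 0.0307 = 0.0783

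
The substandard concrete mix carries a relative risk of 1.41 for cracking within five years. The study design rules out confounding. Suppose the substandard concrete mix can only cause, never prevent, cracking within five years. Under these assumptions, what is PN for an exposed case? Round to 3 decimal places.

PN ≈ 0.291

Under exogeneity and monotonicity, PN = (RR − 1) / RR = 1 − 1/RR.
PN = (1.41 − 1) / 1.41 = 0.41 / 1.41 ≈ 0.2908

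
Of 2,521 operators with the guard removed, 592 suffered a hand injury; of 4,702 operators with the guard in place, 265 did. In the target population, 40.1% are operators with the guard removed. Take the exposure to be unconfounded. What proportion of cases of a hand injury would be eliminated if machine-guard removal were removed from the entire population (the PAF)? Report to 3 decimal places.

PAF ≈ 0.559

p₁ = P(outcome | exposed) = 592/2521 = 0.23483
p₀ = P(outcome | unexposed) = 265/4702 = 0.056359
Overall risk P(Y=1) = π·p₁ + (1−π)·p₀ = 0.401×0.23483 + 0.599×0.056359 = 0.12792.
Under exogeneity, PAF = [P(Y=1) − p₀] / P(Y=1).
PAF = (0.12792 − 0.056359) / 0.12792 ≈ 0.5594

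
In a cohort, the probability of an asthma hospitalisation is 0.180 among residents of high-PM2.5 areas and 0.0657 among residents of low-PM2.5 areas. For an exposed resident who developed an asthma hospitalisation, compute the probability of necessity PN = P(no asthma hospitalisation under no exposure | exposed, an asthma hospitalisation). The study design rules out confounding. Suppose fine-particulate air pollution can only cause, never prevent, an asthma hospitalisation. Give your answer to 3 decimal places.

Let p₁ = 0.18, p₀ = 0.0657.
Under exogeneity and monotonicity, PN = (p₁ − p₀) / p₁.
PN = (0.18 − 0.0657) / 0.18 = 0.1143 / 0.18 ≈ 0.6350

PN ≈ 0.635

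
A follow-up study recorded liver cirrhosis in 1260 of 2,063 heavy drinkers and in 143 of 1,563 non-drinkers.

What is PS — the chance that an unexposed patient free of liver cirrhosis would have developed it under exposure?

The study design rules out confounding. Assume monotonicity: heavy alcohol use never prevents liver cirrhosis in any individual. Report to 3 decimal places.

p₁ = P(outcome | exposed) = 1260/2063 = 0.61076
p₀ = P(outcome | unexposed) = 143/1563 = 0.091491
Under exogeneity and monotonicity, PS = (p₁ − p₀) / (1 − p₀).
PS = (0.61076 − 0.091491) / (1 − 0.091491) = 0.51927 / 0.90851 ≈ 0.5716

PS ≈ 0.572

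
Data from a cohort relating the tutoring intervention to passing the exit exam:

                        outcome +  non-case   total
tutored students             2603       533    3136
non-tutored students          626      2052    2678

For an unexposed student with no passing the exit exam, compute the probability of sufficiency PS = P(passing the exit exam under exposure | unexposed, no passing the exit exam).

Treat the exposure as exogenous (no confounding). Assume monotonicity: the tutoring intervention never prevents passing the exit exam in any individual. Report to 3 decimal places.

p₁ = P(outcome | exposed) = 2603/3136 = 0.83004
p₀ = P(outcome | unexposed) = 626/2678 = 0.23376
Under exogeneity and monotonicity, PS = (p₁ − p₀)/(1 − p₀).
PS = (0.83004 − 0.23376) / 0.76624 ≈ 0.7782

PS ≈ 0.778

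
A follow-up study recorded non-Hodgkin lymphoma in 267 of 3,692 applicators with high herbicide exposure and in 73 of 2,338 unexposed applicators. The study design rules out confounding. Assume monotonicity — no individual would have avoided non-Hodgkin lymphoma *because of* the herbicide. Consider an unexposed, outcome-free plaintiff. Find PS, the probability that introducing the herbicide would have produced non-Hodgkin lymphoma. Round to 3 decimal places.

PS ≈ 0.042

p₁ = P(outcome | exposed) = 267/3692 = 0.072319
p₀ = P(outcome | unexposed) = 73/2338 = 0.031223
Under exogeneity and monotonicity, PS = (p₁ − p₀) / (1 − p₀).
PS = (0.072319 − 0.031223) / (1 − 0.031223) = 0.041095 / 0.96878 ≈ 0.0424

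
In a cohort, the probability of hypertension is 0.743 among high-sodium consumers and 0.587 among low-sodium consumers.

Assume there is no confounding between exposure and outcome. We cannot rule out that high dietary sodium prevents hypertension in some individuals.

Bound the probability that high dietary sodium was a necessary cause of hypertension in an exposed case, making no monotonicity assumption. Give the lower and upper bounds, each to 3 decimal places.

0.210 ≤ PN ≤ 0.556

Let p₁ = 0.743, p₀ = 0.587.
Under exogeneity alone the bounds on PN are max{0,(p₁−p₀)/p₁} ≤ PN ≤ min{1,(1−p₀)/p₁}.
  lower = (p₁ − p₀)/p₁ = 0.156 / 0.743 ≈ 0.2100
  upper = min{1, (1 − p₀)/p₁} = 0.413 / 0.743 ≈ 0.5559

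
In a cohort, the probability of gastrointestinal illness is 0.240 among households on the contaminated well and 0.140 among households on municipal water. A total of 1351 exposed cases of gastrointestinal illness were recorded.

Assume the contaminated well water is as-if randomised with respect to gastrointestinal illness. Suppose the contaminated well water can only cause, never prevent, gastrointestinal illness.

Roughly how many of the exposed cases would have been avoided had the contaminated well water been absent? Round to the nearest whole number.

about 563 cases

Let p₁ = 0.24, p₀ = 0.14.
PN = (p₁ − p₀)/p₁ = (0.24 − 0.14) / 0.24 ≈ 0.41667.
Attributable cases ≈ PN × (exposed cases) = 0.41667 × 1351 ≈ 562.92.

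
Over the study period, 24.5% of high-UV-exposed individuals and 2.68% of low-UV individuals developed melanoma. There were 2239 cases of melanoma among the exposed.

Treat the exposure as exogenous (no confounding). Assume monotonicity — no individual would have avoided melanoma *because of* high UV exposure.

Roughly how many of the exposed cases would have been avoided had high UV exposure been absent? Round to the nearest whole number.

about 1994 cases

p₁ = 0.245, p₀ = 0.0268.
PN = (p₁ − p₀)/p₁ = (0.245 − 0.0268) / 0.245 ≈ 0.89061.
Attributable cases ≈ PN × (exposed cases) = 0.89061 × 2239 ≈ 1994.08.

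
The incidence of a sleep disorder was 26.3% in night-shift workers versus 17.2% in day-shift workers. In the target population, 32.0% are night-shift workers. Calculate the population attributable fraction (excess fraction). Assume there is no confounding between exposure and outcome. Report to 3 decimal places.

p₁ = 0.263, p₀ = 0.172.
Overall risk P(Y=1) = π·p₁ + (1−π)·p₀ = 0.32×0.263 + 0.68×0.172 = 0.20112.
Under exogeneity, PAF = [P(Y=1) − p₀] / P(Y=1).
PAF = (0.20112 − 0.172) / 0.20112 ≈ 0.1448

PAF ≈ 0.145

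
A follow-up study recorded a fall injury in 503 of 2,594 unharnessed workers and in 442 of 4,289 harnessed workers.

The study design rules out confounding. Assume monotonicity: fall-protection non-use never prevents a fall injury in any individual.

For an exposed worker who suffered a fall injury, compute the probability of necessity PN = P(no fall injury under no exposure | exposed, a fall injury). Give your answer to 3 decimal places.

PN ≈ 0.469

p₁ = P(outcome | exposed) = 503/2594 = 0.19391
p₀ = P(outcome | unexposed) = 442/4289 = 0.10305
Under exogeneity and monotonicity, PN = (p₁ − p₀) / p₁.
PN = (0.19391 − 0.10305) / 0.19391 = 0.090855 / 0.19391 ≈ 0.4685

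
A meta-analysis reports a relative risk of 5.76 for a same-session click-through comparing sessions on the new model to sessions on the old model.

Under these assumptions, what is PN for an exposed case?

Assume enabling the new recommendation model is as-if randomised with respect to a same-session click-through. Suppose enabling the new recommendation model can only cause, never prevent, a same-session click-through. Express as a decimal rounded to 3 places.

Under exogeneity and monotonicity, PN = (RR − 1) / RR = 1 − 1/RR.
PN = (5.76 − 1) / 5.76 = 4.76 / 5.76 ≈ 0.8264

PN ≈ 0.826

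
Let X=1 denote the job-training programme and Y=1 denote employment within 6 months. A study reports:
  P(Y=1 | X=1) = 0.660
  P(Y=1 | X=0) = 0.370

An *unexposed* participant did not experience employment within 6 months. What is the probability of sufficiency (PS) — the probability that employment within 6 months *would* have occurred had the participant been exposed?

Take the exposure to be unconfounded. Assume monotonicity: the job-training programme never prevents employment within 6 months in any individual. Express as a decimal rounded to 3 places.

PS ≈ 0.460

Let p₁ = 0.66, p₀ = 0.37.
Under exogeneity and monotonicity, PS = (p₁ − p₀) / (1 − p₀).
PS = (0.66 − 0.37) / (1 − 0.37) = 0.29 / 0.63 ≈ 0.4603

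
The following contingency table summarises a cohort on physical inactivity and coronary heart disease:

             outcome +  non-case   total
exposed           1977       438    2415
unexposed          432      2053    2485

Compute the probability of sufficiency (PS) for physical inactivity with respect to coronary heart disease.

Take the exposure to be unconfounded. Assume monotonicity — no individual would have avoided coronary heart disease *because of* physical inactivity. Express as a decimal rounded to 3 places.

p₁ = P(outcome | exposed) = 1977/2415 = 0.81863
p₀ = P(outcome | unexposed) = 432/2485 = 0.17384
Under exogeneity and monotonicity, PS = (p₁ − p₀)/(1 − p₀).
PS = (0.81863 − 0.17384) / 0.82616 ≈ 0.7805

PS ≈ 0.780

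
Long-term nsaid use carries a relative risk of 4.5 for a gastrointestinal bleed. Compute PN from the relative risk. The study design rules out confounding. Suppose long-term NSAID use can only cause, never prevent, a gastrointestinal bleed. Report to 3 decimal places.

PN ≈ 0.778

Under exogeneity and monotonicity, PN = (RR − 1) / RR = 1 − 1/RR.
PN = (4.5 − 1) / 4.5 = 3.5 / 4.5 ≈ 0.7778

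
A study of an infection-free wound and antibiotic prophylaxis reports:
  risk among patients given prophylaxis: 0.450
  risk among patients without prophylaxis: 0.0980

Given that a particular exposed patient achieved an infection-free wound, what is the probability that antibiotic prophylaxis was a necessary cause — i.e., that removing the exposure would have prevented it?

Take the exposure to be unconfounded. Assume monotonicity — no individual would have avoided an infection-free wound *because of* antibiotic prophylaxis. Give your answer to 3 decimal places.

PN ≈ 0.782

Let p₁ = 0.45, p₀ = 0.098.
Under exogeneity and monotonicity, PN = (p₁ − p₀) / p₁.
PN = (0.45 − 0.098) / 0.45 = 0.352 / 0.45 ≈ 0.7822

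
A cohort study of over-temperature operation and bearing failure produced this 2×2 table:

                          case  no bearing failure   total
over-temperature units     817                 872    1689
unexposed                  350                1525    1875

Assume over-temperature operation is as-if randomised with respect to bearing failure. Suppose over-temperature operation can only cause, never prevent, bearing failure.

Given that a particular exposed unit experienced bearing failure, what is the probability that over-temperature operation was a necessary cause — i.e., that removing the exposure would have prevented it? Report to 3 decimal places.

p₁ = P(outcome | exposed) = 817/1689 = 0.48372
p₀ = P(outcome | unexposed) = 350/1875 = 0.18667
Under exogeneity and monotonicity, PN = (p₁ − p₀)/p₁.
PN = (0.48372 − 0.18667) / 0.48372 ≈ 0.6141

PN ≈ 0.614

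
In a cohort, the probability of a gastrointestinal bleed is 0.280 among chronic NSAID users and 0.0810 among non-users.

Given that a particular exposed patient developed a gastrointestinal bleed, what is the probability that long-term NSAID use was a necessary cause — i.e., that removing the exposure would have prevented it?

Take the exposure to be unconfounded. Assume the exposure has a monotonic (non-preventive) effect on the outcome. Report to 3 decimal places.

PN ≈ 0.711

Let p₁ = 0.28, p₀ = 0.081.
Under exogeneity and monotonicity, PN = (p₁ − p₀) / p₁.
PN = (0.28 − 0.081) / 0.28 = 0.199 / 0.28 ≈ 0.7107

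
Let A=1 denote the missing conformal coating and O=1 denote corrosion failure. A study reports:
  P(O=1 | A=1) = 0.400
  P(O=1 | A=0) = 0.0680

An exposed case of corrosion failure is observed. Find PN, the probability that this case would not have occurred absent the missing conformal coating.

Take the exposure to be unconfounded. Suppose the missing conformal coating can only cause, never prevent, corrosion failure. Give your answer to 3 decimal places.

Let p₁ = 0.4, p₀ = 0.068.
Under exogeneity and monotonicity, PN = (p₁ − p₀) / p₁.
PN = (0.4 − 0.068) / 0.4 = 0.332 / 0.4 ≈ 0.8300

PN ≈ 0.830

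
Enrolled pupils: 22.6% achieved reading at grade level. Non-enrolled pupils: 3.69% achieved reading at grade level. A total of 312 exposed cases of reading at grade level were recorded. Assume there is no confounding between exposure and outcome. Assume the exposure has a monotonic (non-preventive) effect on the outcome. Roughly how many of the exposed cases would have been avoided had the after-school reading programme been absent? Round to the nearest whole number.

p₁ = 0.226, p₀ = 0.0369.
PN = (p₁ − p₀)/p₁ = (0.226 − 0.0369) / 0.226 ≈ 0.83673.
Attributable cases ≈ PN × (exposed cases) = 0.83673 × 312 ≈ 261.06.

about 261 cases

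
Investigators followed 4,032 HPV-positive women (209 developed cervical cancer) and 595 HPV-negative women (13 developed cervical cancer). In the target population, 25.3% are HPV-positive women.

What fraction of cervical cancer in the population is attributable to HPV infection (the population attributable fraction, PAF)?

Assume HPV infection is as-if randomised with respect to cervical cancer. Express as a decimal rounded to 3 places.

PAF ≈ 0.258

p₁ = P(outcome | exposed) = 209/4032 = 0.051835
p₀ = P(outcome | unexposed) = 13/595 = 0.021849
Overall risk P(Y=1) = π·p₁ + (1−π)·p₀ = 0.253×0.051835 + 0.747×0.021849 = 0.029435.
Under exogeneity, PAF = [P(Y=1) − p₀] / P(Y=1).
PAF = (0.029435 − 0.021849) / 0.029435 ≈ 0.2577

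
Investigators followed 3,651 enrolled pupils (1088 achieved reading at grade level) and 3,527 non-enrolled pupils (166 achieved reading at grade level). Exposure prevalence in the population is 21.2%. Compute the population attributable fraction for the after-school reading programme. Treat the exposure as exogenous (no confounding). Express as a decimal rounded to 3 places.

PAF ≈ 0.531

p₁ = P(outcome | exposed) = 1088/3651 = 0.298
p₀ = P(outcome | unexposed) = 166/3527 = 0.047065
Overall risk P(Y=1) = π·p₁ + (1−π)·p₀ = 0.212×0.298 + 0.788×0.047065 = 0.10026.
Under exogeneity, PAF = [P(Y=1) − p₀] / P(Y=1).
PAF = (0.10026 − 0.047065) / 0.10026 ≈ 0.5306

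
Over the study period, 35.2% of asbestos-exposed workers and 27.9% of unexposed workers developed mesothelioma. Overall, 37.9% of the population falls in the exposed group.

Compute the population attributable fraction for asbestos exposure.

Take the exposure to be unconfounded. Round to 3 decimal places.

p₁ = 0.352, p₀ = 0.279.
Overall risk P(Y=1) = π·p₁ + (1−π)·p₀ = 0.379×0.352 + 0.621×0.279 = 0.30667.
Under exogeneity, PAF = [P(Y=1) − p₀] / P(Y=1).
PAF = (0.30667 − 0.279) / 0.30667 ≈ 0.0902

PAF ≈ 0.090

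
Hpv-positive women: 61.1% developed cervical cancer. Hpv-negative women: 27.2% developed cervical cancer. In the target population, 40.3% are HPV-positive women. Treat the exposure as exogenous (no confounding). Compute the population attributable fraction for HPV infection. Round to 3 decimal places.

PAF ≈ 0.334

p₁ = 0.611, p₀ = 0.272.
Overall risk P(Y=1) = π·p₁ + (1−π)·p₀ = 0.403×0.611 + 0.597×0.272 = 0.40862.
Under exogeneity, PAF = [P(Y=1) − p₀] / P(Y=1).
PAF = (0.40862 − 0.272) / 0.40862 ≈ 0.3343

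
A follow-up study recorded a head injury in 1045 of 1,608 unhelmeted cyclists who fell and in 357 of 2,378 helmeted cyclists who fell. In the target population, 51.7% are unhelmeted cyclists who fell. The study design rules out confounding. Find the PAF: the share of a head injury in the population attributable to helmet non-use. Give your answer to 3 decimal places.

PAF ≈ 0.632

p₁ = P(outcome | exposed) = 1045/1608 = 0.64988
p₀ = P(outcome | unexposed) = 357/2378 = 0.15013
Overall risk P(Y=1) = π·p₁ + (1−π)·p₀ = 0.517×0.64988 + 0.483×0.15013 = 0.4085.
Under exogeneity, PAF = [P(Y=1) − p₀] / P(Y=1).
PAF = (0.4085 − 0.15013) / 0.4085 ≈ 0.6325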